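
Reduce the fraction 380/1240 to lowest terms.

19/62

380 = 2^2 × 5 × 19
1240 = 2^3 × 5 × 31
gcd(380, 1240) = 2^2 × 5 = 20.
Divide numerator and denominator by 20: 380/1240 = 19/62.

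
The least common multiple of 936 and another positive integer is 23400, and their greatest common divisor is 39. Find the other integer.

975

gcd × lcm = product of the two integers, so the other integer is (39 × 23400) / 936 = 975.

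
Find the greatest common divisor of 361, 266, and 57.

19

361 = 19^2
266 = 2 × 7 × 19
57 = 3 × 19
gcd(361, 266, 57) = 19.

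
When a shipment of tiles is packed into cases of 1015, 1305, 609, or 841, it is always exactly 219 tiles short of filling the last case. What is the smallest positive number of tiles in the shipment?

264696

Being 219 short of a full case of size k means N ≡ −219 (mod k), i.e. N + 219 is a multiple of each size.
1015 = 5 × 7 × 29
1305 = 3^2 × 5 × 29
609 = 3 × 7 × 29
841 = 29^2
LCM(1015, 1305, 609, 841) = 3^2 × 5 × 7 × 29^2 = 264915.
Smallest positive N is 264915 − 219 = 264696.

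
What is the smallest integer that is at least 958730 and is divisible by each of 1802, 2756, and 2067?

983892

The integer must be a common multiple of 1802, 2756, and 2067, so a multiple of their LCM.
1802 = 2 × 17 × 53
2756 = 2^2 × 13 × 53
2067 = 3 × 13 × 53
LCM(1802, 2756, 2067) = 2^2 × 3 × 13 × 17 × 53 = 140556.
Smallest multiple of 140556 that is ≥ 958730: ⌈958730/140556⌉ × 140556 = 7 × 140556 = 983892.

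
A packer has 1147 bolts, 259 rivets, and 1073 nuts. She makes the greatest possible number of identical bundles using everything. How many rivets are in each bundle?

Number of bundles = gcd(1147, 259, 1073).
1147 = 31 × 37
259 = 7 × 37
1073 = 29 × 37
gcd(1147, 259, 1073) = 37.
rivets per bundle = 259 / 37 = 7.

7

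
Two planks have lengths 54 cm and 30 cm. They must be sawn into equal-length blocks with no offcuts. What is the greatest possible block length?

By the Euclidean algorithm:
54 = 1 × 30 + 24
30 = 1 × 24 + 6
24 = 4 × 6 + 0
gcd(54, 30) = 6.

6 cm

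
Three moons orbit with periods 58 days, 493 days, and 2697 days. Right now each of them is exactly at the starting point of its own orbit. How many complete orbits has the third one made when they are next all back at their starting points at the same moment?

They are all back at their starting positions together after one LCM of the periods.
58 = 2 × 29
493 = 17 × 29
2697 = 3 × 29 × 31
LCM(58, 493, 2697) = 2 × 3 × 17 × 29 × 31 = 91698.
Orbits for period 2697: 91698 / 2697 = 34.

34 orbits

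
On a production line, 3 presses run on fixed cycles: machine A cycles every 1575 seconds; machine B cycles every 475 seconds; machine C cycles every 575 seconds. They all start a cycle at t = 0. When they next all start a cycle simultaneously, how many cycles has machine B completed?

1449 cycles

They are all back at their starting positions together after one LCM of the periods.
1575 = 3^2 × 5^2 × 7
475 = 5^2 × 19
575 = 5^2 × 23
LCM(1575, 475, 575) = 3^2 × 5^2 × 7 × 19 × 23 = 688275.
Cycles for period 475: 688275 / 475 = 1449.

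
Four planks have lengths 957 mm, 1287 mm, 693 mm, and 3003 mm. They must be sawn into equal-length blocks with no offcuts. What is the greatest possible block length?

33 mm

This is the greatest common divisor of 957, 1287, 693, and 3003.
957 = 3 × 11 × 29
1287 = 3^2 × 11 × 13
693 = 3^2 × 7 × 11
3003 = 3 × 7 × 11 × 13
gcd(957, 1287, 693, 3003) = 3 × 11 = 33.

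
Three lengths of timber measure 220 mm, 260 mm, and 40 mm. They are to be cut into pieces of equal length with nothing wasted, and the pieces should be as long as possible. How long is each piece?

20 mm

The greatest length dividing all of 220, 260, and 40 is their gcd.
220 = 2^2 × 5 × 11
260 = 2^2 × 5 × 13
40 = 2^3 × 5
gcd(220, 260, 40) = 2^2 × 5 = 20.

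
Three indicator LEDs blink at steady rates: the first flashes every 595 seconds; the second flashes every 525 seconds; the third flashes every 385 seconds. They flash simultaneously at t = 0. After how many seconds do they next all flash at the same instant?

98175 seconds

We need the least common multiple of the intervals.
595 = 5 × 7 × 17
525 = 3 × 5^2 × 7
385 = 5 × 7 × 11
LCM(595, 525, 385) = 3 × 5^2 × 7 × 11 × 17 = 98175.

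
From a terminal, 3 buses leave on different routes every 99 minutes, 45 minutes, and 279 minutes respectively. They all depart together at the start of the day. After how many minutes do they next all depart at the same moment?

We need the least common multiple of the intervals.
99 = 3^2 × 11
45 = 3^2 × 5
279 = 3^2 × 31
LCM(99, 45, 279) = 3^2 × 5 × 11 × 31 = 15345.

15345 minutes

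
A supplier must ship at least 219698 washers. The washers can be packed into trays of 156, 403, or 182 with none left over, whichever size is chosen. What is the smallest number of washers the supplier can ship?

236964

The number of washers must be a common multiple of 156, 403, and 182, so a multiple of their LCM.
156 = 2^2 × 3 × 13
403 = 13 × 31
182 = 2 × 7 × 13
LCM(156, 403, 182) = 2^2 × 3 × 7 × 13 × 31 = 33852.
Smallest multiple of 33852 that is ≥ 219698: ⌈219698/33852⌉ × 33852 = 7 × 33852 = 236964.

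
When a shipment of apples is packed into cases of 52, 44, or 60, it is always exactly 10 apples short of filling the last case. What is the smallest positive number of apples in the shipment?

Being 10 short of a full case of size k means N ≡ −10 (mod k), i.e. N + 10 is a multiple of each size.
52 = 2^2 × 13
44 = 2^2 × 11
60 = 2^2 × 3 × 5
LCM(52, 44, 60) = 2^2 × 3 × 5 × 11 × 13 = 8580.
Smallest positive N is 8580 − 10 = 8570.

8570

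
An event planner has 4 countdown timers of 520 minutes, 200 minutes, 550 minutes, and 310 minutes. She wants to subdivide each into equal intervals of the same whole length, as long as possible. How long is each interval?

10 minutes

The interval must divide each timer length; the longest such is the gcd.
520 = 2^3 × 5 × 13
200 = 2^3 × 5^2
550 = 2 × 5^2 × 11
310 = 2 × 5 × 31
gcd(520, 200, 550, 310) = 2 × 5 = 10.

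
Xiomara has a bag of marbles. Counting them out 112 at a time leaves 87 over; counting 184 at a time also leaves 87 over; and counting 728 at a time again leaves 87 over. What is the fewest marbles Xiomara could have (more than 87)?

N − 87 must be a common multiple of 112, 184, and 728.
112 = 2^4 × 7
184 = 2^3 × 23
728 = 2^3 × 7 × 13
LCM(112, 184, 728) = 2^4 × 7 × 13 × 23 = 33488.
Smallest N > 87 is LCM + 87 = 33488 + 87 = 33575.

33575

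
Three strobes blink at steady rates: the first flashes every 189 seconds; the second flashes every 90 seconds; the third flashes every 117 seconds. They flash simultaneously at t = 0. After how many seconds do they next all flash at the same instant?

They coincide at every common multiple of the periods; the first is the LCM.
189 = 3^3 × 7
90 = 2 × 3^2 × 5
117 = 3^2 × 13
LCM(189, 90, 117) = 2 × 3^3 × 5 × 7 × 13 = 24570.

24570 seconds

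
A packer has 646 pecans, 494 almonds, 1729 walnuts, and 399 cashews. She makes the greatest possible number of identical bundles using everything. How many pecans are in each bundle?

34

Number of bundles = gcd(646, 494, 1729, 399).
646 = 2 × 17 × 19
494 = 2 × 13 × 19
1729 = 7 × 13 × 19
399 = 3 × 7 × 19
gcd(646, 494, 1729, 399) = 19.
pecans per bundle = 646 / 19 = 34.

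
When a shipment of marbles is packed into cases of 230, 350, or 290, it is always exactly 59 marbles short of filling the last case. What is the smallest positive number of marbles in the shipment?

233391

Being 59 short of a full case of size k means N ≡ −59 (mod k), i.e. N + 59 is a multiple of each size.
230 = 2 × 5 × 23
350 = 2 × 5^2 × 7
290 = 2 × 5 × 29
LCM(230, 350, 290) = 2 × 5^2 × 7 × 23 × 29 = 233450.
Smallest positive N is 233450 − 59 = 233391.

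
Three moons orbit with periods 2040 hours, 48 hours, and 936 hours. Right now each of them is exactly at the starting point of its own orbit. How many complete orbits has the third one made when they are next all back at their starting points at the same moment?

170 orbits

They are all back at their starting positions together after one LCM of the periods.
2040 = 2^3 × 3 × 5 × 17
48 = 2^4 × 3
936 = 2^3 × 3^2 × 13
LCM(2040, 48, 936) = 2^4 × 3^2 × 5 × 13 × 17 = 159120.
Orbits for period 936: 159120 / 936 = 170.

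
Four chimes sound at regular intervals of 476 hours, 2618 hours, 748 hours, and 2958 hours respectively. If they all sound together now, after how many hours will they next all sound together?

We need the least common multiple of the intervals.
476 = 2^2 × 7 × 17
2618 = 2 × 7 × 11 × 17
748 = 2^2 × 11 × 17
2958 = 2 × 3 × 17 × 29
LCM(476, 2618, 748, 2958) = 2^2 × 3 × 7 × 11 × 17 × 29 = 455532.

455532 hours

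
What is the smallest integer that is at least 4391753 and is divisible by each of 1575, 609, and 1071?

The integer must be a common multiple of 1575, 609, and 1071, so a multiple of their LCM.
1575 = 3^2 × 5^2 × 7
609 = 3 × 7 × 29
1071 = 3^2 × 7 × 17
LCM(1575, 609, 1071) = 3^2 × 5^2 × 7 × 17 × 29 = 776475.
Smallest multiple of 776475 that is ≥ 4391753: ⌈4391753/776475⌉ × 776475 = 6 × 776475 = 4658850.

4658850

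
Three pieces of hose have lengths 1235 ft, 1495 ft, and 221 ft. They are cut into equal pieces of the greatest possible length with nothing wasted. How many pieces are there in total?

Piece length = gcd(1235, 1495, 221).
1235 = 5 × 13 × 19
1495 = 5 × 13 × 23
221 = 13 × 17
gcd(1235, 1495, 221) = 13.
Total pieces = 1235/13 + 1495/13 + 221/13 = 95 + 115 + 17 = 227.

227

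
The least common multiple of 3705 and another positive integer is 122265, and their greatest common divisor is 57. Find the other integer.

gcd × lcm = product of the two integers, so the other integer is (57 × 122265) / 3705 = 1881.

1881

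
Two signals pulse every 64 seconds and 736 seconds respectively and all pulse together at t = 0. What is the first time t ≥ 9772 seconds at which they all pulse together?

10304 seconds

Joint pulses occur at multiples of LCM(64, 736).
64 = 2^6
736 = 2^5 × 23
LCM(64, 736) = 2^6 × 23 = 1472.
Smallest multiple of 1472 that is ≥ 9772: ⌈9772/1472⌉ × 1472 = 7 × 1472 = 10304.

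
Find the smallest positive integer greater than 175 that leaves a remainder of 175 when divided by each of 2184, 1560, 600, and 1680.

N − 175 must be a common multiple of 2184, 1560, 600, and 1680.
2184 = 2^3 × 3 × 7 × 13
1560 = 2^3 × 3 × 5 × 13
600 = 2^3 × 3 × 5^2
1680 = 2^4 × 3 × 5 × 7
LCM(2184, 1560, 600, 1680) = 2^4 × 3 × 5^2 × 7 × 13 = 109200.
Smallest N > 175 is LCM + 175 = 109200 + 175 = 109375.

109375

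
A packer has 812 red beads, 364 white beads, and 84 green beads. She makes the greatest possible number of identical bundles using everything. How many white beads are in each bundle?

Number of bundles = gcd(812, 364, 84).
812 = 2^2 × 7 × 29
364 = 2^2 × 7 × 13
84 = 2^2 × 3 × 7
gcd(812, 364, 84) = 2^2 × 7 = 28.
white beads per bundle = 364 / 28 = 13.

13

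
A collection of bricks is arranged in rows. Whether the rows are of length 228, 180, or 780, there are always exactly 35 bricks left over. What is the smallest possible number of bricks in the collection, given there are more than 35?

44495

N − 35 must be a common multiple of 228, 180, and 780.
228 = 2^2 × 3 × 19
180 = 2^2 × 3^2 × 5
780 = 2^2 × 3 × 5 × 13
LCM(228, 180, 780) = 2^2 × 3^2 × 5 × 13 × 19 = 44460.
Smallest N > 35 is LCM + 35 = 44460 + 35 = 44495.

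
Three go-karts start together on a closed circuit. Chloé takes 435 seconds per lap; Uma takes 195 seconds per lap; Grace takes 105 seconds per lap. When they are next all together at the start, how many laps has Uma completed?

203 laps

All finish a whole number of cycles simultaneously at t = LCM of the periods.
435 = 3 × 5 × 29
195 = 3 × 5 × 13
105 = 3 × 5 × 7
LCM(435, 195, 105) = 3 × 5 × 7 × 13 × 29 = 39585.
Laps for period 195: 39585 / 195 = 203.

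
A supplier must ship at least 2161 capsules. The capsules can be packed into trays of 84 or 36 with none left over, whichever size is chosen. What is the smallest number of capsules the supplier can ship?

2268

The number of capsules must be a common multiple of 84 and 36, so a multiple of their LCM.
84 = 2^2 × 3 × 7
36 = 2^2 × 3^2
LCM(84, 36) = 2^2 × 3^2 × 7 = 252.
Smallest multiple of 252 that is ≥ 2161: ⌈2161/252⌉ × 252 = 9 × 252 = 2268.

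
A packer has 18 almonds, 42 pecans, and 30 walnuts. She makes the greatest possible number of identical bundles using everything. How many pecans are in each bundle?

7

Number of bundles = gcd(18, 42, 30).
18 = 2 × 3^2
42 = 2 × 3 × 7
30 = 2 × 3 × 5
gcd(18, 42, 30) = 2 × 3 = 6.
pecans per bundle = 42 / 6 = 7.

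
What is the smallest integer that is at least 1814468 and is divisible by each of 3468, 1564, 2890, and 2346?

The integer must be a common multiple of 3468, 1564, 2890, and 2346, so a multiple of their LCM.
3468 = 2^2 × 3 × 17^2
1564 = 2^2 × 17 × 23
2890 = 2 × 5 × 17^2
2346 = 2 × 3 × 17 × 23
LCM(3468, 1564, 2890, 2346) = 2^2 × 3 × 5 × 17^2 × 23 = 398820.
Smallest multiple of 398820 that is ≥ 1814468: ⌈1814468/398820⌉ × 398820 = 5 × 398820 = 1994100.

1994100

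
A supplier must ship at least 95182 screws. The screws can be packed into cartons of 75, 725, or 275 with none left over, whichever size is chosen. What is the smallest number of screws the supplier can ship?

95700

The number of screws must be a common multiple of 75, 725, and 275, so a multiple of their LCM.
75 = 3 × 5^2
725 = 5^2 × 29
275 = 5^2 × 11
LCM(75, 725, 275) = 3 × 5^2 × 11 × 29 = 23925.
Smallest multiple of 23925 that is ≥ 95182: ⌈95182/23925⌉ × 23925 = 4 × 23925 = 95700.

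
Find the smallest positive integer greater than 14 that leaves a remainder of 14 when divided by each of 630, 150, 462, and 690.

796964

N − 14 must be a common multiple of 630, 150, 462, and 690.
630 = 2 × 3^2 × 5 × 7
150 = 2 × 3 × 5^2
462 = 2 × 3 × 7 × 11
690 = 2 × 3 × 5 × 23
LCM(630, 150, 462, 690) = 2 × 3^2 × 5^2 × 7 × 11 × 23 = 796950.
Smallest N > 14 is LCM + 14 = 796950 + 14 = 796964.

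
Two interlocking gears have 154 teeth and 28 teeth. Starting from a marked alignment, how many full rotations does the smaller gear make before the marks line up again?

The first common completion time is the LCM of the periods.
154 = 2 × 7 × 11
28 = 2^2 × 7
LCM(154, 28) = 2^2 × 7 × 11 = 308.
Rotations for period 28: 308 / 28 = 11.

11 rotations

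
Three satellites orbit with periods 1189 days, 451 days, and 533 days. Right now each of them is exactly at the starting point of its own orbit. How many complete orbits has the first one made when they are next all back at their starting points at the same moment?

The first common completion time is the LCM of the periods.
1189 = 29 × 41
451 = 11 × 41
533 = 13 × 41
LCM(1189, 451, 533) = 11 × 13 × 29 × 41 = 170027.
Orbits for period 1189: 170027 / 1189 = 143.

143 orbits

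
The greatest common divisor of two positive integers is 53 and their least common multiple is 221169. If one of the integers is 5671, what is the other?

2067

For two integers, gcd × lcm = product, so the other is (53 × 221169) / 5671 = 11721957 / 5671 = 2067.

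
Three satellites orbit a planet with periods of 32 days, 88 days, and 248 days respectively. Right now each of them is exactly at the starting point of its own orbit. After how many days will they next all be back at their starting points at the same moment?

10912 days

The first simultaneous occurrence is after LCM of the individual periods.
32 = 2^5
88 = 2^3 × 11
248 = 2^3 × 31
LCM(32, 88, 248) = 2^5 × 11 × 31 = 10912.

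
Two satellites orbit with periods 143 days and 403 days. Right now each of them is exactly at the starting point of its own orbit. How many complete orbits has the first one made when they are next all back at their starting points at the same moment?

They are all back at their starting positions together after one LCM of the periods.
143 = 11 × 13
403 = 13 × 31
LCM(143, 403) = 11 × 13 × 31 = 4433.
Orbits for period 143: 4433 / 143 = 31.

31 orbits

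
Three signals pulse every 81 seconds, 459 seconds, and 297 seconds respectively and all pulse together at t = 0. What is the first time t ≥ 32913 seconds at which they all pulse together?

Joint pulses occur at multiples of LCM(81, 459, 297).
81 = 3^4
459 = 3^3 × 17
297 = 3^3 × 11
LCM(81, 459, 297) = 3^4 × 11 × 17 = 15147.
Smallest multiple of 15147 that is ≥ 32913: ⌈32913/15147⌉ × 15147 = 3 × 15147 = 45441.

45441 seconds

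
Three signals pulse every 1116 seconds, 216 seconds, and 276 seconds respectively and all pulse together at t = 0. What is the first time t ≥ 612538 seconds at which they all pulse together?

616032 seconds

Joint pulses occur at multiples of LCM(1116, 216, 276).
1116 = 2^2 × 3^2 × 31
216 = 2^3 × 3^3
276 = 2^2 × 3 × 23
LCM(1116, 216, 276) = 2^3 × 3^3 × 23 × 31 = 154008.
Smallest multiple of 154008 that is ≥ 612538: ⌈612538/154008⌉ × 154008 = 4 × 154008 = 616032.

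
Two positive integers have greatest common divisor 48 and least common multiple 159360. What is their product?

For any two positive integers, gcd × lcm = product = 48 × 159360 = 7649280.

7649280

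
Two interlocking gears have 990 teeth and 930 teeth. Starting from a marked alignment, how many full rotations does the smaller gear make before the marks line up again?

The first common completion time is the LCM of the periods.
990 = 2 × 3^2 × 5 × 11
930 = 2 × 3 × 5 × 31
LCM(990, 930) = 2 × 3^2 × 5 × 11 × 31 = 30690.
Rotations for period 930: 30690 / 930 = 33.

33 rotations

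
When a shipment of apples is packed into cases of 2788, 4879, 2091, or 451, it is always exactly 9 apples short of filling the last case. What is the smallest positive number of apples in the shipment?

644019

Being 9 short of a full case of size k means N ≡ −9 (mod k), i.e. N + 9 is a multiple of each size.
2788 = 2^2 × 17 × 41
4879 = 7 × 17 × 41
2091 = 3 × 17 × 41
451 = 11 × 41
LCM(2788, 4879, 2091, 451) = 2^2 × 3 × 7 × 11 × 17 × 41 = 644028.
Smallest positive N is 644028 − 9 = 644019.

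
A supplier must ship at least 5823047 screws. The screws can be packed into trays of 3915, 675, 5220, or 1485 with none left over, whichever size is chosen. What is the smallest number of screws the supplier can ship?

6029100

The number of screws must be a common multiple of 3915, 675, 5220, and 1485, so a multiple of their LCM.
3915 = 3^3 × 5 × 29
675 = 3^3 × 5^2
5220 = 2^2 × 3^2 × 5 × 29
1485 = 3^3 × 5 × 11
LCM(3915, 675, 5220, 1485) = 2^2 × 3^3 × 5^2 × 11 × 29 = 861300.
Smallest multiple of 861300 that is ≥ 5823047: ⌈5823047/861300⌉ × 861300 = 7 × 861300 = 6029100.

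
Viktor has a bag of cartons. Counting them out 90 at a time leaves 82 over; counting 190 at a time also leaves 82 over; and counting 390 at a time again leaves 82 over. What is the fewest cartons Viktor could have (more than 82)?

22312

N − 82 must be a common multiple of 90, 190, and 390.
90 = 2 × 3^2 × 5
190 = 2 × 5 × 19
390 = 2 × 3 × 5 × 13
LCM(90, 190, 390) = 2 × 3^2 × 5 × 13 × 19 = 22230.
Smallest N > 82 is LCM + 82 = 22230 + 82 = 22312.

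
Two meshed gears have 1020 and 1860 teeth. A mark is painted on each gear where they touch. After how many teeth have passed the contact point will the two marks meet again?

The first simultaneous occurrence is after LCM of the individual periods.
1020 = 2^2 × 3 × 5 × 17
1860 = 2^2 × 3 × 5 × 31
LCM(1020, 1860) = 2^2 × 3 × 5 × 17 × 31 = 31620.

31620 teeth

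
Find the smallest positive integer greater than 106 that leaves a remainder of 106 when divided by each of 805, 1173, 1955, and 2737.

N − 106 must be a common multiple of 805, 1173, 1955, and 2737.
805 = 5 × 7 × 23
1173 = 3 × 17 × 23
1955 = 5 × 17 × 23
2737 = 7 × 17 × 23
LCM(805, 1173, 1955, 2737) = 3 × 5 × 7 × 17 × 23 = 41055.
Smallest N > 106 is LCM + 106 = 41055 + 106 = 41161.

41161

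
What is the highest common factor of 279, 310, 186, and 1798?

31

279 = 3^2 × 31
310 = 2 × 5 × 31
186 = 2 × 3 × 31
1798 = 2 × 29 × 31
gcd(279, 310, 186, 1798) = 31.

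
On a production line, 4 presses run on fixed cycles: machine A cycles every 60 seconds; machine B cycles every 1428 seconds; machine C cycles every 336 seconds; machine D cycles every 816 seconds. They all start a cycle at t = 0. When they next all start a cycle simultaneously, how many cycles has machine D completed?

The first common completion time is the LCM of the periods.
60 = 2^2 × 3 × 5
1428 = 2^2 × 3 × 7 × 17
336 = 2^4 × 3 × 7
816 = 2^4 × 3 × 17
LCM(60, 1428, 336, 816) = 2^4 × 3 × 5 × 7 × 17 = 28560.
Cycles for period 816: 28560 / 816 = 35.

35 cycles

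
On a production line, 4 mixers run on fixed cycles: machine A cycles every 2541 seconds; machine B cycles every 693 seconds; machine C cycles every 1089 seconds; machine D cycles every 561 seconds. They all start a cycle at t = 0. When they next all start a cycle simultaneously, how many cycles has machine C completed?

119 cycles

All finish a whole number of cycles simultaneously at t = LCM of the periods.
2541 = 3 × 7 × 11^2
693 = 3^2 × 7 × 11
1089 = 3^2 × 11^2
561 = 3 × 11 × 17
LCM(2541, 693, 1089, 561) = 3^2 × 7 × 11^2 × 17 = 129591.
Cycles for period 1089: 129591 / 1089 = 119.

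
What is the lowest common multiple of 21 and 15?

21 = 3 × 7
15 = 3 × 5
LCM(21, 15) = 3 × 5 × 7 = 105.

105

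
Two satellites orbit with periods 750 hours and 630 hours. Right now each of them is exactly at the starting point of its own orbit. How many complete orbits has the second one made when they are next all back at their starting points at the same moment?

25 orbits

They are all back at their starting positions together after one LCM of the periods.
750 = 2 × 3 × 5^3
630 = 2 × 3^2 × 5 × 7
LCM(750, 630) = 2 × 3^2 × 5^3 × 7 = 15750.
Orbits for period 630: 15750 / 630 = 25.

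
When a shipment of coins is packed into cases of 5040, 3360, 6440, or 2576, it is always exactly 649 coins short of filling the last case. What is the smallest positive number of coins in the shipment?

231191

Being 649 short of a full case of size k means N ≡ −649 (mod k), i.e. N + 649 is a multiple of each size.
5040 = 2^4 × 3^2 × 5 × 7
3360 = 2^5 × 3 × 5 × 7
6440 = 2^3 × 5 × 7 × 23
2576 = 2^4 × 7 × 23
LCM(5040, 3360, 6440, 2576) = 2^5 × 3^2 × 5 × 7 × 23 = 231840.
Smallest positive N is 231840 − 649 = 231191.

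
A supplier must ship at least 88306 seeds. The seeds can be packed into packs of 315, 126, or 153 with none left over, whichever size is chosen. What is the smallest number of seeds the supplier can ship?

96390

The number of seeds must be a common multiple of 315, 126, and 153, so a multiple of their LCM.
315 = 3^2 × 5 × 7
126 = 2 × 3^2 × 7
153 = 3^2 × 17
LCM(315, 126, 153) = 2 × 3^2 × 5 × 7 × 17 = 10710.
Smallest multiple of 10710 that is ≥ 88306: ⌈88306/10710⌉ × 10710 = 9 × 10710 = 96390.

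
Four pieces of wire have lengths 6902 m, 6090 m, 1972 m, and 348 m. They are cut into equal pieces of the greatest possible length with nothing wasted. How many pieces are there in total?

Piece length = gcd(6902, 6090, 1972, 348).
6902 = 2 × 7 × 17 × 29
6090 = 2 × 3 × 5 × 7 × 29
1972 = 2^2 × 17 × 29
348 = 2^2 × 3 × 29
gcd(6902, 6090, 1972, 348) = 2 × 29 = 58.
Total pieces = 6902/58 + 6090/58 + 1972/58 + 348/58 = 119 + 105 + 34 + 6 = 264.

264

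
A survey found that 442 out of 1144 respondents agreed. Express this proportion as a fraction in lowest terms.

17/44

442 = 2 × 13 × 17
1144 = 2^3 × 11 × 13
gcd(442, 1144) = 2 × 13 = 26.
Divide numerator and denominator by 26: 442/1144 = 17/44.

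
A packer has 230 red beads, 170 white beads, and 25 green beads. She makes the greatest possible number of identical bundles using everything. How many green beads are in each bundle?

5

Number of bundles = gcd(230, 170, 25).
230 = 2 × 5 × 23
170 = 2 × 5 × 17
25 = 5^2
gcd(230, 170, 25) = 5.
green beads per bundle = 25 / 5 = 5.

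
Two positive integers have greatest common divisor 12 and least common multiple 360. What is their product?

For any two positive integers, gcd × lcm = product = 12 × 360 = 4320.

4320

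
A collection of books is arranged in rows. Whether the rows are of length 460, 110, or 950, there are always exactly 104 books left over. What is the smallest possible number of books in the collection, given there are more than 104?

480804

N − 104 must be a common multiple of 460, 110, and 950.
460 = 2^2 × 5 × 23
110 = 2 × 5 × 11
950 = 2 × 5^2 × 19
LCM(460, 110, 950) = 2^2 × 5^2 × 11 × 19 × 23 = 480700.
Smallest N > 104 is LCM + 104 = 480700 + 104 = 480804.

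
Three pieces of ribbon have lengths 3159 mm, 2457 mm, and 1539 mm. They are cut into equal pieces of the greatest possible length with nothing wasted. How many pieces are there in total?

265

Piece length = gcd(3159, 2457, 1539).
3159 = 3^5 × 13
2457 = 3^3 × 7 × 13
1539 = 3^4 × 19
gcd(3159, 2457, 1539) = 3^3 = 27.
Total pieces = 3159/27 + 2457/27 + 1539/27 = 117 + 91 + 57 = 265.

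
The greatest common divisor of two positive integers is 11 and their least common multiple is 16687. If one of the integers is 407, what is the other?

For two integers, gcd × lcm = product, so the other is (11 × 16687) / 407 = 183557 / 407 = 451.

451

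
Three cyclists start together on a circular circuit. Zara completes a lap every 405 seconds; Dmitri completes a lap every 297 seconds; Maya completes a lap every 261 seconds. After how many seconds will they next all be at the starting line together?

129195 seconds

We need the least common multiple of the intervals.
405 = 3^4 × 5
297 = 3^3 × 11
261 = 3^2 × 29
LCM(405, 297, 261) = 3^4 × 5 × 11 × 29 = 129195.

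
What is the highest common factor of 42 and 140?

14

42 = 2 × 3 × 7
140 = 2^2 × 5 × 7
gcd(42, 140) = 2 × 7 = 14.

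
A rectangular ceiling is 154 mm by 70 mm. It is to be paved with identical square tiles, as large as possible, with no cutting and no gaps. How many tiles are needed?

Tile side = gcd(154, 70).
154 = 2 × 7 × 11
70 = 2 × 5 × 7
gcd(154, 70) = 2 × 7 = 14.
Tiles: (154/14) × (70/14) = 11 × 5 = 55.

55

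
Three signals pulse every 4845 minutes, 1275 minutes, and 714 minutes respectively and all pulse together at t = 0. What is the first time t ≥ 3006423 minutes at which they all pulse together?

3052350 minutes

Joint pulses occur at multiples of LCM(4845, 1275, 714).
4845 = 3 × 5 × 17 × 19
1275 = 3 × 5^2 × 17
714 = 2 × 3 × 7 × 17
LCM(4845, 1275, 714) = 2 × 3 × 5^2 × 7 × 17 × 19 = 339150.
Smallest multiple of 339150 that is ≥ 3006423: ⌈3006423/339150⌉ × 339150 = 9 × 339150 = 3052350.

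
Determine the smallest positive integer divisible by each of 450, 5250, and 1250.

78750

450 = 2 × 3^2 × 5^2
5250 = 2 × 3 × 5^3 × 7
1250 = 2 × 5^4
LCM(450, 5250, 1250) = 2 × 3^2 × 5^4 × 7 = 78750.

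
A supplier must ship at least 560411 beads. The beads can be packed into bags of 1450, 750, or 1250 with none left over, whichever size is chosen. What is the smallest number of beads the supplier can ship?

652500

The number of beads must be a common multiple of 1450, 750, and 1250, so a multiple of their LCM.
1450 = 2 × 5^2 × 29
750 = 2 × 3 × 5^3
1250 = 2 × 5^4
LCM(1450, 750, 1250) = 2 × 3 × 5^4 × 29 = 108750.
Smallest multiple of 108750 that is ≥ 560411: ⌈560411/108750⌉ × 108750 = 6 × 108750 = 652500.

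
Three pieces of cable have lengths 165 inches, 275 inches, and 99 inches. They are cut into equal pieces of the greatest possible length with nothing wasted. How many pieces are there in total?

Piece length = gcd(165, 275, 99).
165 = 3 × 5 × 11
275 = 5^2 × 11
99 = 3^2 × 11
gcd(165, 275, 99) = 11.
Total pieces = 165/11 + 275/11 + 99/11 = 15 + 25 + 9 = 49.

49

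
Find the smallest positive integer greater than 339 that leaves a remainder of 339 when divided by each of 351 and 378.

N − 339 must be a common multiple of 351 and 378.
351 = 3^3 × 13
378 = 2 × 3^3 × 7
LCM(351, 378) = 2 × 3^3 × 7 × 13 = 4914.
Smallest N > 339 is LCM + 339 = 4914 + 339 = 5253.

5253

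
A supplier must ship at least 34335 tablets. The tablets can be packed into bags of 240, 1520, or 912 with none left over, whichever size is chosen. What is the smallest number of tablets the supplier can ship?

36480

The number of tablets must be a common multiple of 240, 1520, and 912, so a multiple of their LCM.
240 = 2^4 × 3 × 5
1520 = 2^4 × 5 × 19
912 = 2^4 × 3 × 19
LCM(240, 1520, 912) = 2^4 × 3 × 5 × 19 = 4560.
Smallest multiple of 4560 that is ≥ 34335: ⌈34335/4560⌉ × 4560 = 8 × 4560 = 36480.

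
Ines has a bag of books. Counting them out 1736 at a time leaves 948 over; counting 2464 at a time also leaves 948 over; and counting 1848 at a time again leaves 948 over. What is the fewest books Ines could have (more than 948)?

N − 948 must be a common multiple of 1736, 2464, and 1848.
1736 = 2^3 × 7 × 31
2464 = 2^5 × 7 × 11
1848 = 2^3 × 3 × 7 × 11
LCM(1736, 2464, 1848) = 2^5 × 3 × 7 × 11 × 31 = 229152.
Smallest N > 948 is LCM + 948 = 229152 + 948 = 230100.

230100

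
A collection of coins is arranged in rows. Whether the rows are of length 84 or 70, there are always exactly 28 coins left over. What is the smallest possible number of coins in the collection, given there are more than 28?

448

N − 28 must be a common multiple of 84 and 70.
84 = 2^2 × 3 × 7
70 = 2 × 5 × 7
LCM(84, 70) = 2^2 × 3 × 5 × 7 = 420.
Smallest N > 28 is LCM + 28 = 420 + 28 = 448.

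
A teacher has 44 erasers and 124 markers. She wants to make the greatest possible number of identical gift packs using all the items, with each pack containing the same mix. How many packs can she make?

The pack count must divide each quantity, so the greatest is gcd(44, 124).
44 = 2^2 × 11
124 = 2^2 × 31
gcd(44, 124) = 2^2 = 4.

4 packs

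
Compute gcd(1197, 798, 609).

1197 = 3^2 × 7 × 19
798 = 2 × 3 × 7 × 19
609 = 3 × 7 × 29
gcd(1197, 798, 609) = 3 × 7 = 21.

21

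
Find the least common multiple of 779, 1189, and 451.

248501

779 = 19 × 41
1189 = 29 × 41
451 = 11 × 41
LCM(779, 1189, 451) = 11 × 19 × 29 × 41 = 248501.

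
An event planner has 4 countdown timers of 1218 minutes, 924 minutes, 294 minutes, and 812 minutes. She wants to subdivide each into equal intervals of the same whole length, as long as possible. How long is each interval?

The interval must divide each timer length; the longest such is the gcd.
1218 = 2 × 3 × 7 × 29
924 = 2^2 × 3 × 7 × 11
294 = 2 × 3 × 7^2
812 = 2^2 × 7 × 29
gcd(1218, 924, 294, 812) = 2 × 7 = 14.

14 minutes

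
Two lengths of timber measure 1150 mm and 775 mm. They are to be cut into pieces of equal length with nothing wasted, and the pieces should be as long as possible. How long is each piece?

The greatest length dividing all of 1150 and 775 is their gcd.
1150 = 2 × 5^2 × 23
775 = 5^2 × 31
gcd(1150, 775) = 5^2 = 25.

25 mm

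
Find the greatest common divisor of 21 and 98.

7

21 = 3 × 7
98 = 2 × 7^2
gcd(21, 98) = 7.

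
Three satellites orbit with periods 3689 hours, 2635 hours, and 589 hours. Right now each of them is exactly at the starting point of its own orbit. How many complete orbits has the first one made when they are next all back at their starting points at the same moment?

95 orbits

They are all back at their starting positions together after one LCM of the periods.
3689 = 7 × 17 × 31
2635 = 5 × 17 × 31
589 = 19 × 31
LCM(3689, 2635, 589) = 5 × 7 × 17 × 19 × 31 = 350455.
Orbits for period 3689: 350455 / 3689 = 95.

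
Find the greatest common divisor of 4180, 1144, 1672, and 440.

44

4180 = 2^2 × 5 × 11 × 19
1144 = 2^3 × 11 × 13
1672 = 2^3 × 11 × 19
440 = 2^3 × 5 × 11
gcd(4180, 1144, 1672, 440) = 2^2 × 11 = 44.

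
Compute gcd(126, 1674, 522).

126 = 2 × 3^2 × 7
1674 = 2 × 3^3 × 31
522 = 2 × 3^2 × 29
gcd(126, 1674, 522) = 2 × 3^2 = 18.

18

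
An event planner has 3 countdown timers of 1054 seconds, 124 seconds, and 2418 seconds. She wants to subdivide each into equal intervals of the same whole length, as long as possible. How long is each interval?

The interval must divide each timer length; the longest such is the gcd.
1054 = 2 × 17 × 31
124 = 2^2 × 31
2418 = 2 × 3 × 13 × 31
gcd(1054, 124, 2418) = 2 × 31 = 62.

62 seconds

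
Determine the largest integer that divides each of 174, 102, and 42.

174 = 2 × 3 × 29
102 = 2 × 3 × 17
42 = 2 × 3 × 7
gcd(174, 102, 42) = 2 × 3 = 6.

6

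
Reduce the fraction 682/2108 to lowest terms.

11/34

682 = 2 × 11 × 31
2108 = 2^2 × 17 × 31
gcd(682, 2108) = 2 × 31 = 62.
Divide numerator and denominator by 62: 682/2108 = 11/34.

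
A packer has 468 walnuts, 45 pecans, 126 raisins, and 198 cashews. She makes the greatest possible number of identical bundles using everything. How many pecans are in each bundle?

5

Number of bundles = gcd(468, 45, 126, 198).
468 = 2^2 × 3^2 × 13
45 = 3^2 × 5
126 = 2 × 3^2 × 7
198 = 2 × 3^2 × 11
gcd(468, 45, 126, 198) = 3^2 = 9.
pecans per bundle = 45 / 9 = 5.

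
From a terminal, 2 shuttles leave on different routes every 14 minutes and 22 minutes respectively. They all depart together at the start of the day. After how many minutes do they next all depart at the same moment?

154 minutes

We need the least common multiple of the intervals.
14 = 2 × 7
22 = 2 × 11
LCM(14, 22) = 2 × 7 × 11 = 154.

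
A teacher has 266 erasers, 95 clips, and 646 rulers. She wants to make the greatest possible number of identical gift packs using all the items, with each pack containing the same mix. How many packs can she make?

The pack count must divide each quantity, so the greatest is gcd(266, 95, 646).
266 = 2 × 7 × 19
95 = 5 × 19
646 = 2 × 17 × 19
gcd(266, 95, 646) = 19.

19 packs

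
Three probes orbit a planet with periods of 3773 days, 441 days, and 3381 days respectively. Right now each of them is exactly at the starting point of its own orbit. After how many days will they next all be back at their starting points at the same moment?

781011 days

We need the least common multiple of the intervals.
3773 = 7^3 × 11
441 = 3^2 × 7^2
3381 = 3 × 7^2 × 23
LCM(3773, 441, 3381) = 3^2 × 7^3 × 11 × 23 = 781011.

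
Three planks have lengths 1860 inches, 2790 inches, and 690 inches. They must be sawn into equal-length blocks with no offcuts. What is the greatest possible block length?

30 inches

The block length must divide every plank, so the greatest is gcd(1860, 2790, 690).
1860 = 2^2 × 3 × 5 × 31
2790 = 2 × 3^2 × 5 × 31
690 = 2 × 3 × 5 × 23
gcd(1860, 2790, 690) = 2 × 3 × 5 = 30.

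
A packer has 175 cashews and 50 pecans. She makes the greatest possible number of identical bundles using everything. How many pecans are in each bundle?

Number of bundles = gcd(175, 50).
175 = 5^2 × 7
50 = 2 × 5^2
gcd(175, 50) = 5^2 = 25.
pecans per bundle = 50 / 25 = 2.

2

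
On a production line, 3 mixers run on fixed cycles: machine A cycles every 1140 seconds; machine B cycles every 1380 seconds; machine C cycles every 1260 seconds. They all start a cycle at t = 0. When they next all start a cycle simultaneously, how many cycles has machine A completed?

The first common completion time is the LCM of the periods.
1140 = 2^2 × 3 × 5 × 19
1380 = 2^2 × 3 × 5 × 23
1260 = 2^2 × 3^2 × 5 × 7
LCM(1140, 1380, 1260) = 2^2 × 3^2 × 5 × 7 × 19 × 23 = 550620.
Cycles for period 1140: 550620 / 1140 = 483.

483 cycles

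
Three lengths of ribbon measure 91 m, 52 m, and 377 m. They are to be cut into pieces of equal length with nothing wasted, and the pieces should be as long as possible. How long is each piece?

13 m

The greatest length dividing all of 91, 52, and 377 is their gcd.
91 = 7 × 13
52 = 2^2 × 13
377 = 13 × 29
gcd(91, 52, 377) = 13.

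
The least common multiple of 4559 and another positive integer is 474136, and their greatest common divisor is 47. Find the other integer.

4888

gcd × lcm = product of the two integers, so the other integer is (47 × 474136) / 4559 = 4888.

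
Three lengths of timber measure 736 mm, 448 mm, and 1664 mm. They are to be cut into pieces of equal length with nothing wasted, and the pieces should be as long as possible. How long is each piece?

Each piece length must divide every original length, so the longest possible is gcd(736, 448, 1664).
736 = 2^5 × 23
448 = 2^6 × 7
1664 = 2^7 × 13
gcd(736, 448, 1664) = 2^5 = 32.

32 mm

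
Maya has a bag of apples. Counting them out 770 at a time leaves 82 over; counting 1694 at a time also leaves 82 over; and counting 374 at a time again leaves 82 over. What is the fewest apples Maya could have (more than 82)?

144072

N − 82 must be a common multiple of 770, 1694, and 374.
770 = 2 × 5 × 7 × 11
1694 = 2 × 7 × 11^2
374 = 2 × 11 × 17
LCM(770, 1694, 374) = 2 × 5 × 7 × 11^2 × 17 = 143990.
Smallest N > 82 is LCM + 82 = 143990 + 82 = 144072.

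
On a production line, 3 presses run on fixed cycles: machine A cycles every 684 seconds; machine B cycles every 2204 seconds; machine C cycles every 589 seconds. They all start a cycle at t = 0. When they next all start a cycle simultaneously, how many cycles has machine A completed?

899 cycles

They are all back at their starting positions together after one LCM of the periods.
684 = 2^2 × 3^2 × 19
2204 = 2^2 × 19 × 29
589 = 19 × 31
LCM(684, 2204, 589) = 2^2 × 3^2 × 19 × 29 × 31 = 614916.
Cycles for period 684: 614916 / 684 = 899.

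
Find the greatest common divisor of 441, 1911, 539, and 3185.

49

441 = 3^2 × 7^2
1911 = 3 × 7^2 × 13
539 = 7^2 × 11
3185 = 5 × 7^2 × 13
gcd(441, 1911, 539, 3185) = 7^2 = 49.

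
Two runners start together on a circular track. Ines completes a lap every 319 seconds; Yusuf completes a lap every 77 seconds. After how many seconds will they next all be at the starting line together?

They coincide at every common multiple of the periods; the first is the LCM.
319 = 11 × 29
77 = 7 × 11
LCM(319, 77) = 7 × 11 × 29 = 2233.

2233 seconds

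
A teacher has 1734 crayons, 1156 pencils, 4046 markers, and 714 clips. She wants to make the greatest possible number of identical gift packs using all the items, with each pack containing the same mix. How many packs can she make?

The pack count must divide each quantity, so the greatest is gcd(1734, 1156, 4046, 714).
1734 = 2 × 3 × 17^2
1156 = 2^2 × 17^2
4046 = 2 × 7 × 17^2
714 = 2 × 3 × 7 × 17
gcd(1734, 1156, 4046, 714) = 2 × 17 = 34.

34 packs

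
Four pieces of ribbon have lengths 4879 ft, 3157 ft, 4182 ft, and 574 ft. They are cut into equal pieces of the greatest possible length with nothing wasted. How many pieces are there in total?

Piece length = gcd(4879, 3157, 4182, 574).
4879 = 7 × 17 × 41
3157 = 7 × 11 × 41
4182 = 2 × 3 × 17 × 41
574 = 2 × 7 × 41
gcd(4879, 3157, 4182, 574) = 41.
Total pieces = 4879/41 + 3157/41 + 4182/41 + 574/41 = 119 + 77 + 102 + 14 = 312.

312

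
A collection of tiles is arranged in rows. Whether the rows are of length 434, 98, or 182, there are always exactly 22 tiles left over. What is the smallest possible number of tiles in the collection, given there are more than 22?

39516

N − 22 must be a common multiple of 434, 98, and 182.
434 = 2 × 7 × 31
98 = 2 × 7^2
182 = 2 × 7 × 13
LCM(434, 98, 182) = 2 × 7^2 × 13 × 31 = 39494.
Smallest N > 22 is LCM + 22 = 39494 + 22 = 39516.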